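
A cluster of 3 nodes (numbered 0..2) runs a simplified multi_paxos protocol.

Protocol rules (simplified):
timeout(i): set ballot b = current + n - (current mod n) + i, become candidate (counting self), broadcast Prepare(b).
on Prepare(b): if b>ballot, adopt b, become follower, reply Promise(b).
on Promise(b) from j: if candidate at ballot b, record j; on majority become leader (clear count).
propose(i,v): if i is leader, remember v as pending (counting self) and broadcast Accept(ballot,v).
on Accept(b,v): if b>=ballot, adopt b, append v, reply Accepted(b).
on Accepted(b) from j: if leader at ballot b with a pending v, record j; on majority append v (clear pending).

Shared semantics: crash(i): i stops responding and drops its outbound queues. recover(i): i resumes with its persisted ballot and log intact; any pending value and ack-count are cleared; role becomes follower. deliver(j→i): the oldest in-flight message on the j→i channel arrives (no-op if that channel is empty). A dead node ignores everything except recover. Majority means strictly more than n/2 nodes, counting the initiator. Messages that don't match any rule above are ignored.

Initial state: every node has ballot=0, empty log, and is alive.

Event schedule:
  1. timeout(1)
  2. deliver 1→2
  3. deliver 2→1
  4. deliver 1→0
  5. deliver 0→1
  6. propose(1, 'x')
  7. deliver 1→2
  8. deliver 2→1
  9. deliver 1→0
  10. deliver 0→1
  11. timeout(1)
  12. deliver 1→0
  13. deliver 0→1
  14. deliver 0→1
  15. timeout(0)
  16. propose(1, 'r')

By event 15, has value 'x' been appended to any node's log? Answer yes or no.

yes

e1 timeout(1): 1[cand,b=4,-]
e2 deliver 1→2: 2[foll,b=4,-]
e3 deliver 2→1: 1[lead,b=4,-]
e4 deliver 1→0: 0[foll,b=4,-]
e5 deliver 0→1: ·
e6 propose(1,'x'): ·
e7 deliver 1→2: 2[foll,b=4,x]
e8 deliver 2→1: 1[lead,b=4,x]
e9 deliver 1→0: 0[foll,b=4,x]
e10 deliver 0→1: ·
e11 timeout(1): 1[cand,b=7,x]
e12 deliver 1→0: 0[foll,b=7,x]
e13 deliver 0→1: 1[lead,b=7,x]
e14 deliver 0→1: ·
e15 timeout(0): 0[cand,b=9,x]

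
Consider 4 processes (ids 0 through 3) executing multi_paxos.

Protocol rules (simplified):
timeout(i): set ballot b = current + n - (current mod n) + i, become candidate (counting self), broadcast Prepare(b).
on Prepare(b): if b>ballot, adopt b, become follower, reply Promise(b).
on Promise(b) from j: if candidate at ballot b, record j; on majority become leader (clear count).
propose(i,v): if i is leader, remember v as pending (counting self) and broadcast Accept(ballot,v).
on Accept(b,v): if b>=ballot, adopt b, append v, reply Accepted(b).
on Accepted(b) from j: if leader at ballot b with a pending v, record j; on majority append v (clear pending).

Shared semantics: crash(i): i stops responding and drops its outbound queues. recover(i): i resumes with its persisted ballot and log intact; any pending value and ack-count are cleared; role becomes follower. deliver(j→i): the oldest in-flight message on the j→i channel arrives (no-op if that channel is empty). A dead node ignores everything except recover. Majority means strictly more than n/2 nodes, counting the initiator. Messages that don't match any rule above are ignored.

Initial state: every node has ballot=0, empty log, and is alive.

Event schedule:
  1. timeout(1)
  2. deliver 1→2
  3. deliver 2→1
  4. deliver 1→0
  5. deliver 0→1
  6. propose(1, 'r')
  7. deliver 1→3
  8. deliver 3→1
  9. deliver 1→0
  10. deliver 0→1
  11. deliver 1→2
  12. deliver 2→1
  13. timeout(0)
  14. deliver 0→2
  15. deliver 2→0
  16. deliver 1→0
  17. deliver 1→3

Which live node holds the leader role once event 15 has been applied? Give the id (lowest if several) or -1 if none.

1

1. timeout(1):  <1:cand b5 ->
2. deliver 1→2:  <2:foll b5 ->
3. deliver 2→1:  nop
4. deliver 1→0:  <0:foll b5 ->
5. deliver 0→1:  <1:lead b5 ->
6. propose(1,'r'):  nop
7. deliver 1→3:  <3:foll b5 ->
8. deliver 3→1:  nop
9. deliver 1→0:  <0:foll b5 r>
10. deliver 0→1:  nop
11. deliver 1→2:  <2:foll b5 r>
12. deliver 2→1:  <1:lead b5 r>
13. timeout(0):  <0:cand b8 r>
14. deliver 0→2:  <2:foll b8 r>
15. deliver 2→0:  nop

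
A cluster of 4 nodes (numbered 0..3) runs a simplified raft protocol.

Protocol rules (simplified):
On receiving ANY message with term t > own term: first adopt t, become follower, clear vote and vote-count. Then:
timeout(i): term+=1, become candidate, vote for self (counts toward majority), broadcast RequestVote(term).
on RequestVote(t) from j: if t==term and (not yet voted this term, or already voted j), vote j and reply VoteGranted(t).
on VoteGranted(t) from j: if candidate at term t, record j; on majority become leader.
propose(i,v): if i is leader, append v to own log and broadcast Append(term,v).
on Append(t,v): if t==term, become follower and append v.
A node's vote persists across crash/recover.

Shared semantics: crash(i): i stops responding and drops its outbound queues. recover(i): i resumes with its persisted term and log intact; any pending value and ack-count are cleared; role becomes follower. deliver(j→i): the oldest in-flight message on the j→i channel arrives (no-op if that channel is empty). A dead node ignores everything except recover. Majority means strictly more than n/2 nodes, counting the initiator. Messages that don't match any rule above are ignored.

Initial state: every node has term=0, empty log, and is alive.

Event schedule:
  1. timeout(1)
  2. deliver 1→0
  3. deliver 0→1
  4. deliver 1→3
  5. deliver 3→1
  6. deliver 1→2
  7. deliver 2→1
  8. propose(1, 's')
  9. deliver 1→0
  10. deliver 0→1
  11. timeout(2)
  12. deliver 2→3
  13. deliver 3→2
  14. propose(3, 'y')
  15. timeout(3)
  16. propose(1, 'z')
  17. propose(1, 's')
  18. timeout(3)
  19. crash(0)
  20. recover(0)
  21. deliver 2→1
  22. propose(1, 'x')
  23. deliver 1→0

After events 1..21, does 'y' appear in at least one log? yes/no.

no

e1 timeout(1): 1[cand,t=1,-]
e2 deliver 1→0: 0[foll,t=1,-]
e3 deliver 0→1: ·
e4 deliver 1→3: 3[foll,t=1,-]
e5 deliver 3→1: 1[lead,t=1,-]
e6 deliver 1→2: 2[foll,t=1,-]
e7 deliver 2→1: ·
e8 propose(1,'s'): 1[lead,t=1,s]
e9 deliver 1→0: 0[foll,t=1,s]
e10 deliver 0→1: ·
e11 timeout(2): 2[cand,t=2,-]
e12 deliver 2→3: 3[foll,t=2,-]
e13 deliver 3→2: ·
e14 propose(3,'y'): ·
e15 timeout(3): 3[cand,t=3,-]
e16 propose(1,'z'): 1[lead,t=1,s,z]
e17 propose(1,'s'): 1[lead,t=1,s,z,s]
e18 timeout(3): 3[cand,t=4,-]
e19 crash(0): 0[✗foll,t=1,s]
e20 recover(0): 0[foll,t=1,s]
e21 deliver 2→1: 1[foll,t=2,s,z,s]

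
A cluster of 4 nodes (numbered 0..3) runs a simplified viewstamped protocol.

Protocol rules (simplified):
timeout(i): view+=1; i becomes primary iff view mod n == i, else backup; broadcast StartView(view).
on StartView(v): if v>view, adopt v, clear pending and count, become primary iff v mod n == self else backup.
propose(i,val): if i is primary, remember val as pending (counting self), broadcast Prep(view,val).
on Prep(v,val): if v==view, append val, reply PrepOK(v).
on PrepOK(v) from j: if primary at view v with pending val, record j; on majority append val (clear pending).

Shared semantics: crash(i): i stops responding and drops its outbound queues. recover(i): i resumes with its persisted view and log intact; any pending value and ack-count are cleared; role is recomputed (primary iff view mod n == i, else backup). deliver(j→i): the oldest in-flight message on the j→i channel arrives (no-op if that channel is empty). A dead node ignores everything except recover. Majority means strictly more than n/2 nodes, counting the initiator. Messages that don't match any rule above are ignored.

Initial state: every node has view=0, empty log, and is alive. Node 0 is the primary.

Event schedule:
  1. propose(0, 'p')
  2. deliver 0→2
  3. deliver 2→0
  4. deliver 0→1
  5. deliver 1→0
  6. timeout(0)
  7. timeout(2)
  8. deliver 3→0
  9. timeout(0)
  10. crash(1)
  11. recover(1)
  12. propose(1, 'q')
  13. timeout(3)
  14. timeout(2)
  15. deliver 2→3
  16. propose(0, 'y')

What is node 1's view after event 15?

0

1. propose(0,'p'):  nop
2. deliver 0→2:  <2:back v0 p>
3. deliver 2→0:  nop
4. deliver 0→1:  <1:back v0 p>
5. deliver 1→0:  <0:prim v0 p>
6. timeout(0):  <0:back v1 p>
7. timeout(2):  <2:back v1 p>
8. deliver 3→0:  nop
9. timeout(0):  <0:back v2 p>
10. crash(1):  <1:✗back v0 p>
11. recover(1):  <1:back v0 p>
12. propose(1,'q'):  nop
13. timeout(3):  <3:back v1 ->
14. timeout(2):  <2:prim v2 p>
15. deliver 2→3:  nop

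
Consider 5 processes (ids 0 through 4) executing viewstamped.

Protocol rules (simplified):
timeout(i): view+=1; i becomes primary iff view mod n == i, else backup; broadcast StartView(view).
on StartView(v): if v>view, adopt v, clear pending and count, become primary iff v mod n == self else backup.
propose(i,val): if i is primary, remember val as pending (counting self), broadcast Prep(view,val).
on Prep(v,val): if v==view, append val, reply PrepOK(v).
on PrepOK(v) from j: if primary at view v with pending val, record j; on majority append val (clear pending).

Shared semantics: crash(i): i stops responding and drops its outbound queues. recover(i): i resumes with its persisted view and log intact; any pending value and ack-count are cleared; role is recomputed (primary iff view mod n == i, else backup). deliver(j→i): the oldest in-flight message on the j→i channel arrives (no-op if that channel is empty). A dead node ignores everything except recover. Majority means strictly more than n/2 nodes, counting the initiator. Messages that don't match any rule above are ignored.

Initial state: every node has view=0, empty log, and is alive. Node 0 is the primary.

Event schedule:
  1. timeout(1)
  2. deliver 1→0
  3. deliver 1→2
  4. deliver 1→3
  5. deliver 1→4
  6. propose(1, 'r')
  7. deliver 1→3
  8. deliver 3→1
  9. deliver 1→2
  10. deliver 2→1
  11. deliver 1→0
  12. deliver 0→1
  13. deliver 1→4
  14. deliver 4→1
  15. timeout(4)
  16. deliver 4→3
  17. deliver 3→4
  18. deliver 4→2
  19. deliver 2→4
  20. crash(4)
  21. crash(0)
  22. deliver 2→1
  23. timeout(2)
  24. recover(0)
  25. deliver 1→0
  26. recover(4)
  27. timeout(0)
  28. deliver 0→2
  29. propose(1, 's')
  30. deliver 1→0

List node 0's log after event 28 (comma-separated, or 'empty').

after 1 — timeout(1): n1:prim/v1/[-]
after 2 — deliver 1→0: n0:back/v1/[-]
after 3 — deliver 1→2: n2:back/v1/[-]
after 4 — deliver 1→3: n3:back/v1/[-]
after 5 — deliver 1→4: n4:back/v1/[-]
after 6 — propose(1,'r'): ·
after 7 — deliver 1→3: n3:back/v1/[r]
after 8 — deliver 3→1: ·
after 9 — deliver 1→2: n2:back/v1/[r]
after 10 — deliver 2→1: n1:prim/v1/[r]
after 11 — deliver 1→0: n0:back/v1/[r]
after 12 — deliver 0→1: ·
after 13 — deliver 1→4: n4:back/v1/[r]
after 14 — deliver 4→1: ·
after 15 — timeout(4): n4:back/v2/[r]
after 16 — deliver 4→3: n3:back/v2/[r]
after 17 — deliver 3→4: ·
after 18 — deliver 4→2: n2:prim/v2/[r]
after 19 — deliver 2→4: ·
after 20 — crash(4): n4:✗back/v2/[r]
after 21 — crash(0): n0:✗back/v1/[r]
after 22 — deliver 2→1: ·
after 23 — timeout(2): n2:back/v3/[r]
after 24 — recover(0): n0:back/v1/[r]
after 25 — deliver 1→0: ·
after 26 — recover(4): n4:back/v2/[r]
after 27 — timeout(0): n0:back/v2/[r]
after 28 — deliver 0→2: ·

r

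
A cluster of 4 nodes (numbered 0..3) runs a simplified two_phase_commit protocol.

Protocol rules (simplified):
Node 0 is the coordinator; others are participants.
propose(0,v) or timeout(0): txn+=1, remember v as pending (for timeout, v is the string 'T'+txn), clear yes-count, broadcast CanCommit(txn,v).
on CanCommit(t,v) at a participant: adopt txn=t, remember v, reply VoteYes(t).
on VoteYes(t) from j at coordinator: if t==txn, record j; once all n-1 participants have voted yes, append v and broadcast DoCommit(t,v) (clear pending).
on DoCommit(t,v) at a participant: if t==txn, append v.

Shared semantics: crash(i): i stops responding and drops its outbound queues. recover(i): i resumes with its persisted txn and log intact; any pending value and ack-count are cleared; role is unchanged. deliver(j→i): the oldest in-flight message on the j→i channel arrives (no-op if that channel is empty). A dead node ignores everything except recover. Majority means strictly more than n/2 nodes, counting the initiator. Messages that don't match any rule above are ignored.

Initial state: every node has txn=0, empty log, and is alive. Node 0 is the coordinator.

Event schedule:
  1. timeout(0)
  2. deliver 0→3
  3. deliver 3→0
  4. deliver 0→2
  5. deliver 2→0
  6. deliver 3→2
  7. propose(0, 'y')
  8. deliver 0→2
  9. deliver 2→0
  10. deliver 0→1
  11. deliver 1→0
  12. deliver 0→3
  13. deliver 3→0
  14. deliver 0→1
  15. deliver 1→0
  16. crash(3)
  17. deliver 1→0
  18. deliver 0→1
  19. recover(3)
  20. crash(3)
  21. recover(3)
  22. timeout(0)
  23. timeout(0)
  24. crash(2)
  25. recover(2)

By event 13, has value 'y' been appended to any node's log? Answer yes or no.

1. timeout(0):  <0:coor t1 ->
2. deliver 0→3:  <3:part t1 ->
3. deliver 3→0:  nop
4. deliver 0→2:  <2:part t1 ->
5. deliver 2→0:  nop
6. deliver 3→2:  nop
7. propose(0,'y'):  <0:coor t2 ->
8. deliver 0→2:  <2:part t2 ->
9. deliver 2→0:  nop
10. deliver 0→1:  <1:part t1 ->
11. deliver 1→0:  nop
12. deliver 0→3:  <3:part t2 ->
13. deliver 3→0:  nop

no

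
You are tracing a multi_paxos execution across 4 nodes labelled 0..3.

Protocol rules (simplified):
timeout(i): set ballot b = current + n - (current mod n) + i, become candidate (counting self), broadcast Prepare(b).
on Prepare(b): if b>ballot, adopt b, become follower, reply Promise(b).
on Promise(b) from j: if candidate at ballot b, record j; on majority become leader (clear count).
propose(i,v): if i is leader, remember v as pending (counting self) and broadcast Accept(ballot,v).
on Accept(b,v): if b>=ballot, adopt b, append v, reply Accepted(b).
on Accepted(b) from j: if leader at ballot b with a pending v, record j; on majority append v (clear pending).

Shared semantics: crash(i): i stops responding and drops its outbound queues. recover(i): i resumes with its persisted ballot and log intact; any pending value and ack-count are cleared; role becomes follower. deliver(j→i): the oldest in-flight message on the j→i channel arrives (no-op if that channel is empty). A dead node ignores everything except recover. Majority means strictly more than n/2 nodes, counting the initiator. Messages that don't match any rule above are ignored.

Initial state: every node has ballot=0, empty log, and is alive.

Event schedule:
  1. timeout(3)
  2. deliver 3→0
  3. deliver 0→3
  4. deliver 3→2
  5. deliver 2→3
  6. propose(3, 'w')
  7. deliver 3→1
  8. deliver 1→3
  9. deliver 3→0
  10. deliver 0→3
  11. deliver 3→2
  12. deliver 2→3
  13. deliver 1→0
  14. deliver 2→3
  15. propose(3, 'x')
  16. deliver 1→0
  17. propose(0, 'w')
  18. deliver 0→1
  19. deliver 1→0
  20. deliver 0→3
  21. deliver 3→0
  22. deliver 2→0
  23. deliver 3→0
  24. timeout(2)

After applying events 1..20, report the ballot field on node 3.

[1] timeout(3) → N3(cand b7 [-])
[2] deliver 3→0 → N0(foll b7 [-])
[3] deliver 0→3 → ∅
[4] deliver 3→2 → N2(foll b7 [-])
[5] deliver 2→3 → N3(lead b7 [-])
[6] propose(3,'w') → ∅
[7] deliver 3→1 → N1(foll b7 [-])
[8] deliver 1→3 → ∅
[9] deliver 3→0 → N0(foll b7 [w])
[10] deliver 0→3 → ∅
[11] deliver 3→2 → N2(foll b7 [w])
[12] deliver 2→3 → N3(lead b7 [w])
[13] deliver 1→0 → ∅
[14] deliver 2→3 → ∅
[15] propose(3,'x') → ∅
[16] deliver 1→0 → ∅
[17] propose(0,'w') → ∅
[18] deliver 0→1 → ∅
[19] deliver 1→0 → ∅
[20] deliver 0→3 → ∅

7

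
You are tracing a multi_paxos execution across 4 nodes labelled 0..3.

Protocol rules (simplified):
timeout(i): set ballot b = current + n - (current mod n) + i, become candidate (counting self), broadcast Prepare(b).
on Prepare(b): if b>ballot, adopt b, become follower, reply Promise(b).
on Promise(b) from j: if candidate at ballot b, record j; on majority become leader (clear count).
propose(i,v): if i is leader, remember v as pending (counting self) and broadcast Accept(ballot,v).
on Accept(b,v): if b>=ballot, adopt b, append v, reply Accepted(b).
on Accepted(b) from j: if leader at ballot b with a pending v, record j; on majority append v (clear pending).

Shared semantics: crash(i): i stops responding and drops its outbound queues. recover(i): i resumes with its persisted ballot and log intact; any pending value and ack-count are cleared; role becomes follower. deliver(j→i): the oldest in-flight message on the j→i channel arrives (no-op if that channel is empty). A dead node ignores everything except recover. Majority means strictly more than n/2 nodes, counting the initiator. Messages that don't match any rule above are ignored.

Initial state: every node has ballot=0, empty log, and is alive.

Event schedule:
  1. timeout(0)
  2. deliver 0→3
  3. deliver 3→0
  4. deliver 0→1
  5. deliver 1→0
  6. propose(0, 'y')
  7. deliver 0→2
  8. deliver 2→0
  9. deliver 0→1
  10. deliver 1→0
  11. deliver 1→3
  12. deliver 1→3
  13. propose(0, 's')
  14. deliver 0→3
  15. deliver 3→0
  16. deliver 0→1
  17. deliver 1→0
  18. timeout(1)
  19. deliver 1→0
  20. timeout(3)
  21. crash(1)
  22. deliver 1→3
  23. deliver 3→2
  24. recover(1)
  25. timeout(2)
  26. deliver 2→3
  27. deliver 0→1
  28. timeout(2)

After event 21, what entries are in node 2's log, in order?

empty

after 1 — timeout(0): n0:cand/b4/[-]
after 2 — deliver 0→3: n3:foll/b4/[-]
after 3 — deliver 3→0: ·
after 4 — deliver 0→1: n1:foll/b4/[-]
after 5 — deliver 1→0: n0:lead/b4/[-]
after 6 — propose(0,'y'): ·
after 7 — deliver 0→2: n2:foll/b4/[-]
after 8 — deliver 2→0: ·
after 9 — deliver 0→1: n1:foll/b4/[y]
after 10 — deliver 1→0: ·
after 11 — deliver 1→3: ·
after 12 — deliver 1→3: ·
after 13 — propose(0,'s'): ·
after 14 — deliver 0→3: n3:foll/b4/[y]
after 15 — deliver 3→0: ·
after 16 — deliver 0→1: n1:foll/b4/[y,s]
after 17 — deliver 1→0: n0:lead/b4/[s]
after 18 — timeout(1): n1:cand/b9/[y,s]
after 19 — deliver 1→0: n0:foll/b9/[s]
after 20 — timeout(3): n3:cand/b11/[y]
after 21 — crash(1): n1:✗cand/b9/[y,s]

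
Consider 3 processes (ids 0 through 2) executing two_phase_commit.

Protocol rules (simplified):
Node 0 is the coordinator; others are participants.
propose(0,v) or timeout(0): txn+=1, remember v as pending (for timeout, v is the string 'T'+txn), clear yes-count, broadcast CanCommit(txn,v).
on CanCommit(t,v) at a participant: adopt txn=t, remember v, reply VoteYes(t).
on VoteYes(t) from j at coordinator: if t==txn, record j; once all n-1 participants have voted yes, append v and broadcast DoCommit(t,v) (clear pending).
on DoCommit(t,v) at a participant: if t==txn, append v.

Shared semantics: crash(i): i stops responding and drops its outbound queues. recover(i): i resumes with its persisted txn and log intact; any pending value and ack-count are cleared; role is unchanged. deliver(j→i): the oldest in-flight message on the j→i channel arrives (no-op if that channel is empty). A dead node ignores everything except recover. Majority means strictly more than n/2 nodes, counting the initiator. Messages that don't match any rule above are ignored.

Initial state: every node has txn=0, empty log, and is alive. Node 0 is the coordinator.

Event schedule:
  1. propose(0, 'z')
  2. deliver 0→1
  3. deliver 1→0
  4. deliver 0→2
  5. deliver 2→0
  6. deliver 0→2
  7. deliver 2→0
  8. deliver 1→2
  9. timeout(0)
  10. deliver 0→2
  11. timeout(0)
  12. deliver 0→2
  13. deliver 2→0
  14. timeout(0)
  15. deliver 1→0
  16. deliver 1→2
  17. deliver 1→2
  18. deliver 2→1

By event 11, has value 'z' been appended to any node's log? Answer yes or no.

step 1 propose(0,'z'): 0={coor,t=1,log=-}
step 2 deliver 0→1: 1={part,t=1,log=-}
step 3 deliver 1→0: —
step 4 deliver 0→2: 2={part,t=1,log=-}
step 5 deliver 2→0: 0={coor,t=1,log=z}
step 6 deliver 0→2: 2={part,t=1,log=z}
step 7 deliver 2→0: —
step 8 deliver 1→2: —
step 9 timeout(0): 0={coor,t=2,log=z}
step 10 deliver 0→2: 2={part,t=2,log=z}
step 11 timeout(0): 0={coor,t=3,log=z}

yes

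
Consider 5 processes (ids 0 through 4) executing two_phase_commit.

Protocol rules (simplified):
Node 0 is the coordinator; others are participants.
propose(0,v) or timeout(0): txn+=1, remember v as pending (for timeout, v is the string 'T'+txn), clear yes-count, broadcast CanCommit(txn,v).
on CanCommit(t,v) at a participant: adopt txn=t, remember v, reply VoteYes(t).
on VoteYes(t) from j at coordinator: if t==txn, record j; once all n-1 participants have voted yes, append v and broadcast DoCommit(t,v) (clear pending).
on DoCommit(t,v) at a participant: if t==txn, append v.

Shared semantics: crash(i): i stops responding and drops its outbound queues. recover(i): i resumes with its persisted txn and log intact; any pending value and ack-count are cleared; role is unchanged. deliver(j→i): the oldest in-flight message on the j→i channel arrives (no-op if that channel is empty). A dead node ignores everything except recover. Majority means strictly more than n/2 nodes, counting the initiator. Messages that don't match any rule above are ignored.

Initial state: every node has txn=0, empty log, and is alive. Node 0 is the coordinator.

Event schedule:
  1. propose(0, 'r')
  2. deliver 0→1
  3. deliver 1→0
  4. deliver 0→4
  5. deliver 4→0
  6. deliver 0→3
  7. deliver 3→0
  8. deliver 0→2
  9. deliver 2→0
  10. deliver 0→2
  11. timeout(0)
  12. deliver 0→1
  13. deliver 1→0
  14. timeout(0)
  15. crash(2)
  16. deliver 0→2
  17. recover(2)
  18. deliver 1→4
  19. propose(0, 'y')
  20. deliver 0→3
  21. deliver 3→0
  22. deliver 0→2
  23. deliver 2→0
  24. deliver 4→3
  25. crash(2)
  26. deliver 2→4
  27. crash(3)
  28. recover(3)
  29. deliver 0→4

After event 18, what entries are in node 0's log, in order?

r

e1 propose(0,'r'): 0[coor,t=1,-]
e2 deliver 0→1: 1[part,t=1,-]
e3 deliver 1→0: ·
e4 deliver 0→4: 4[part,t=1,-]
e5 deliver 4→0: ·
e6 deliver 0→3: 3[part,t=1,-]
e7 deliver 3→0: ·
e8 deliver 0→2: 2[part,t=1,-]
e9 deliver 2→0: 0[coor,t=1,r]
e10 deliver 0→2: 2[part,t=1,r]
e11 timeout(0): 0[coor,t=2,r]
e12 deliver 0→1: 1[part,t=1,r]
e13 deliver 1→0: ·
e14 timeout(0): 0[coor,t=3,r]
e15 crash(2): 2[✗part,t=1,r]
e16 deliver 0→2: ·
e17 recover(2): 2[part,t=1,r]
e18 deliver 1→4: ·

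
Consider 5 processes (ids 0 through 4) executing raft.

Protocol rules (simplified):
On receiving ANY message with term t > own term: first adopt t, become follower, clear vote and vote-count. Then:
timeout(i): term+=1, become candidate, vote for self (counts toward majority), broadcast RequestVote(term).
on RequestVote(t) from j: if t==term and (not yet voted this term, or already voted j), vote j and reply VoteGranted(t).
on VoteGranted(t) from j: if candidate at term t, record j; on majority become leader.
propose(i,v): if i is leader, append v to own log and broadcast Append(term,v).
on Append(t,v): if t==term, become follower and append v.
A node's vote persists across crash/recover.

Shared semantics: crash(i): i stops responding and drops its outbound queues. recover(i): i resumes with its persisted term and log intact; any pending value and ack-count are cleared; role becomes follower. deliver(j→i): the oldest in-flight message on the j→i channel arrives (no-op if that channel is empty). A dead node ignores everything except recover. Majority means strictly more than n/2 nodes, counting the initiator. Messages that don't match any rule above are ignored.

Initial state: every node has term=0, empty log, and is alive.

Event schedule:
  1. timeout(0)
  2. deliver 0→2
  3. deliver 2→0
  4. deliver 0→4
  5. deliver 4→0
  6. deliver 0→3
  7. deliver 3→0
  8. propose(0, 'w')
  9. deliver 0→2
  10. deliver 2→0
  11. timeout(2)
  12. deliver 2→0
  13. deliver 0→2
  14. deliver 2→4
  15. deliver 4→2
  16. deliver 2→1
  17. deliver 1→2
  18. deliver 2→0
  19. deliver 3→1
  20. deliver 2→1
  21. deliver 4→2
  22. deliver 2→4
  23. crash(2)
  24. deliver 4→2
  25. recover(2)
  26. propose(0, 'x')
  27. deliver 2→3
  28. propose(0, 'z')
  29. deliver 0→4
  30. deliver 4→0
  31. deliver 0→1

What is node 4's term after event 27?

step 1 timeout(0): 0={cand,t=1,log=-}
step 2 deliver 0→2: 2={foll,t=1,log=-}
step 3 deliver 2→0: —
step 4 deliver 0→4: 4={foll,t=1,log=-}
step 5 deliver 4→0: 0={lead,t=1,log=-}
step 6 deliver 0→3: 3={foll,t=1,log=-}
step 7 deliver 3→0: —
step 8 propose(0,'w'): 0={lead,t=1,log=w}
step 9 deliver 0→2: 2={foll,t=1,log=w}
step 10 deliver 2→0: —
step 11 timeout(2): 2={cand,t=2,log=w}
step 12 deliver 2→0: 0={foll,t=2,log=w}
step 13 deliver 0→2: —
step 14 deliver 2→4: 4={foll,t=2,log=-}
step 15 deliver 4→2: 2={lead,t=2,log=w}
step 16 deliver 2→1: 1={foll,t=2,log=-}
step 17 deliver 1→2: —
step 18 deliver 2→0: —
step 19 deliver 3→1: —
step 20 deliver 2→1: —
step 21 deliver 4→2: —
step 22 deliver 2→4: —
step 23 crash(2): 2={✗lead,t=2,log=w}
step 24 deliver 4→2: —
step 25 recover(2): 2={foll,t=2,log=w}
step 26 propose(0,'x'): —
step 27 deliver 2→3: —

2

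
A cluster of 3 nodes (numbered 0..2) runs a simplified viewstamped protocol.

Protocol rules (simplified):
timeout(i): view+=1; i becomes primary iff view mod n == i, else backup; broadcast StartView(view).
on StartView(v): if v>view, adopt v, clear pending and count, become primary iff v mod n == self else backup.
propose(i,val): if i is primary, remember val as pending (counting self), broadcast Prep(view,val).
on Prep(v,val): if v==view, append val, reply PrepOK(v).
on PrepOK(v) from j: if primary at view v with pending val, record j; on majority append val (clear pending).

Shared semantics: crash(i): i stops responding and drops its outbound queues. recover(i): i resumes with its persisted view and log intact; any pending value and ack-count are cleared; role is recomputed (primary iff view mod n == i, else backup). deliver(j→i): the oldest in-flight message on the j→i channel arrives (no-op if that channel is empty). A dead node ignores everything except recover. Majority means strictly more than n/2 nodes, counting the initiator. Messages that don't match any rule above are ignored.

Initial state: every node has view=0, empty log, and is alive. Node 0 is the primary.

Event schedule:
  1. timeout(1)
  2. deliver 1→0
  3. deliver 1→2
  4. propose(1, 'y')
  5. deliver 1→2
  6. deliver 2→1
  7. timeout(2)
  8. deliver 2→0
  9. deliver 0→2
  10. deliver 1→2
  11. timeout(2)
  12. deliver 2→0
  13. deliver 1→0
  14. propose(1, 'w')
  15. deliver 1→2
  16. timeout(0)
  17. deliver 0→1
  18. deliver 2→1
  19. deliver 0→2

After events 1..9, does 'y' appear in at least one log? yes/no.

e1 timeout(1): 1[prim,v=1,-]
e2 deliver 1→0: 0[back,v=1,-]
e3 deliver 1→2: 2[back,v=1,-]
e4 propose(1,'y'): ·
e5 deliver 1→2: 2[back,v=1,y]
e6 deliver 2→1: 1[prim,v=1,y]
e7 timeout(2): 2[prim,v=2,y]
e8 deliver 2→0: 0[back,v=2,-]
e9 deliver 0→2: ·

yes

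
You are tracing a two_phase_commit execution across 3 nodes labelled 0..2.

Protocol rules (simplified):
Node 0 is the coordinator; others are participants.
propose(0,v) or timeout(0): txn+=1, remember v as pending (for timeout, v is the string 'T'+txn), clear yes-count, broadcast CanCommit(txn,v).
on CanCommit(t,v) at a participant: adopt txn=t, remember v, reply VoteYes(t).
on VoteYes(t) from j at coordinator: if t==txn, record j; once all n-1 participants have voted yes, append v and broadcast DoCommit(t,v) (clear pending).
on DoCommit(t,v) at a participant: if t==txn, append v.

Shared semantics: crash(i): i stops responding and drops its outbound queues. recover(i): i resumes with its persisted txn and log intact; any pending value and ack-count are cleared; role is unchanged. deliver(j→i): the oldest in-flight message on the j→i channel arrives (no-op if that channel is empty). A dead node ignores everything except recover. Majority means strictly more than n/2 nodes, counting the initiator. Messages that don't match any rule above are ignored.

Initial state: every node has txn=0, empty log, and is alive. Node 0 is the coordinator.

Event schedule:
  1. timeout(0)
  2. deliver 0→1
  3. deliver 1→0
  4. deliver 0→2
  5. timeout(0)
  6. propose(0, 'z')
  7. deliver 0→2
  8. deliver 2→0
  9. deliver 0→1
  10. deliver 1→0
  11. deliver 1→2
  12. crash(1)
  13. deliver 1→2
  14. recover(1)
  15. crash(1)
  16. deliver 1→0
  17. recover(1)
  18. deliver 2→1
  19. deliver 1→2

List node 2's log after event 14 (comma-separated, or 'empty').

step 1 timeout(0): 0={coor,t=1,log=-}
step 2 deliver 0→1: 1={part,t=1,log=-}
step 3 deliver 1→0: —
step 4 deliver 0→2: 2={part,t=1,log=-}
step 5 timeout(0): 0={coor,t=2,log=-}
step 6 propose(0,'z'): 0={coor,t=3,log=-}
step 7 deliver 0→2: 2={part,t=2,log=-}
step 8 deliver 2→0: —
step 9 deliver 0→1: 1={part,t=2,log=-}
step 10 deliver 1→0: —
step 11 deliver 1→2: —
step 12 crash(1): 1={✗part,t=2,log=-}
step 13 deliver 1→2: —
step 14 recover(1): 1={part,t=2,log=-}

empty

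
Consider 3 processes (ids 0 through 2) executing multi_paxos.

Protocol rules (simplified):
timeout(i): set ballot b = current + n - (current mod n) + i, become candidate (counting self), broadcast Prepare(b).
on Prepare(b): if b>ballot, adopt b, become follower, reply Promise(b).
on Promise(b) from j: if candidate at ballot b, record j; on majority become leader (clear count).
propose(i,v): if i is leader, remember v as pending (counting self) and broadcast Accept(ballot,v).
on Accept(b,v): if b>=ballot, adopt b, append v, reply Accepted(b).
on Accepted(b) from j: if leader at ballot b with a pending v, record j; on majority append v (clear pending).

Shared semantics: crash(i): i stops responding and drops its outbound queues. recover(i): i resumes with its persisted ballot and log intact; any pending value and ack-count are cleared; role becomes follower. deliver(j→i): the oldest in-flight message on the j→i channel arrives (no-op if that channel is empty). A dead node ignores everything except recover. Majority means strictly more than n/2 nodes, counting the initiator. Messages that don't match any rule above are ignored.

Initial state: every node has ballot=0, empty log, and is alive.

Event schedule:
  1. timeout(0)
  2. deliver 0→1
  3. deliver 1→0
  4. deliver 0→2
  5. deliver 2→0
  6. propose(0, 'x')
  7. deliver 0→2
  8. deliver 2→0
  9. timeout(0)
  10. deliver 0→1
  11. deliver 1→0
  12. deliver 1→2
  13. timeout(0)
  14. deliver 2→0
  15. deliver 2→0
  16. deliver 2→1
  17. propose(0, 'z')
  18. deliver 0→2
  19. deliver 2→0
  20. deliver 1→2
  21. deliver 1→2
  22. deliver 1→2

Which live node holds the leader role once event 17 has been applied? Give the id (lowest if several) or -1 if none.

1. timeout(0):  <0:cand b3 ->
2. deliver 0→1:  <1:foll b3 ->
3. deliver 1→0:  <0:lead b3 ->
4. deliver 0→2:  <2:foll b3 ->
5. deliver 2→0:  nop
6. propose(0,'x'):  nop
7. deliver 0→2:  <2:foll b3 x>
8. deliver 2→0:  <0:lead b3 x>
9. timeout(0):  <0:cand b6 x>
10. deliver 0→1:  <1:foll b3 x>
11. deliver 1→0:  nop
12. deliver 1→2:  nop
13. timeout(0):  <0:cand b9 x>
14. deliver 2→0:  nop
15. deliver 2→0:  nop
16. deliver 2→1:  nop
17. propose(0,'z'):  nop

-1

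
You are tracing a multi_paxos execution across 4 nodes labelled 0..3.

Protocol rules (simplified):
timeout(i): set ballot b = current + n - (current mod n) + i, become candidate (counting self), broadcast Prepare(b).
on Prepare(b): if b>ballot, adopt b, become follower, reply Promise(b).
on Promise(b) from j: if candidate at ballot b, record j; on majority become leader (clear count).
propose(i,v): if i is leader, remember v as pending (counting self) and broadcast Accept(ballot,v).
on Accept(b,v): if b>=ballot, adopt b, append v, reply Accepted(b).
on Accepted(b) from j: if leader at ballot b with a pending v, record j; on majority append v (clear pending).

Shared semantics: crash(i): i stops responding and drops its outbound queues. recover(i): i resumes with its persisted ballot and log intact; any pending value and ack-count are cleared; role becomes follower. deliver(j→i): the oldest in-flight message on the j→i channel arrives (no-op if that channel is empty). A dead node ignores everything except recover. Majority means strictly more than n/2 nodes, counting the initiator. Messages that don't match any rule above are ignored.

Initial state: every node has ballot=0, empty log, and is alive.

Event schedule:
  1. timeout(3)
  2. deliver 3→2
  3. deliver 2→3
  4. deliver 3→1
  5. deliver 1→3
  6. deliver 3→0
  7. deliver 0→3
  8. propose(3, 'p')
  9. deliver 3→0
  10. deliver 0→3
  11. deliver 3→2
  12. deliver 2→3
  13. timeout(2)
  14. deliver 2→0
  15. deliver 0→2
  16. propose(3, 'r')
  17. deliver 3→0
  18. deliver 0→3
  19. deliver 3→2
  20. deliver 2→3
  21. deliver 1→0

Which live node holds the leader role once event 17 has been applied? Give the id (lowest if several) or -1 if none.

3

e1 timeout(3): 3[cand,b=7,-]
e2 deliver 3→2: 2[foll,b=7,-]
e3 deliver 2→3: ·
e4 deliver 3→1: 1[foll,b=7,-]
e5 deliver 1→3: 3[lead,b=7,-]
e6 deliver 3→0: 0[foll,b=7,-]
e7 deliver 0→3: ·
e8 propose(3,'p'): ·
e9 deliver 3→0: 0[foll,b=7,p]
e10 deliver 0→3: ·
e11 deliver 3→2: 2[foll,b=7,p]
e12 deliver 2→3: 3[lead,b=7,p]
e13 timeout(2): 2[cand,b=10,p]
e14 deliver 2→0: 0[foll,b=10,p]
e15 deliver 0→2: ·
e16 propose(3,'r'): ·
e17 deliver 3→0: ·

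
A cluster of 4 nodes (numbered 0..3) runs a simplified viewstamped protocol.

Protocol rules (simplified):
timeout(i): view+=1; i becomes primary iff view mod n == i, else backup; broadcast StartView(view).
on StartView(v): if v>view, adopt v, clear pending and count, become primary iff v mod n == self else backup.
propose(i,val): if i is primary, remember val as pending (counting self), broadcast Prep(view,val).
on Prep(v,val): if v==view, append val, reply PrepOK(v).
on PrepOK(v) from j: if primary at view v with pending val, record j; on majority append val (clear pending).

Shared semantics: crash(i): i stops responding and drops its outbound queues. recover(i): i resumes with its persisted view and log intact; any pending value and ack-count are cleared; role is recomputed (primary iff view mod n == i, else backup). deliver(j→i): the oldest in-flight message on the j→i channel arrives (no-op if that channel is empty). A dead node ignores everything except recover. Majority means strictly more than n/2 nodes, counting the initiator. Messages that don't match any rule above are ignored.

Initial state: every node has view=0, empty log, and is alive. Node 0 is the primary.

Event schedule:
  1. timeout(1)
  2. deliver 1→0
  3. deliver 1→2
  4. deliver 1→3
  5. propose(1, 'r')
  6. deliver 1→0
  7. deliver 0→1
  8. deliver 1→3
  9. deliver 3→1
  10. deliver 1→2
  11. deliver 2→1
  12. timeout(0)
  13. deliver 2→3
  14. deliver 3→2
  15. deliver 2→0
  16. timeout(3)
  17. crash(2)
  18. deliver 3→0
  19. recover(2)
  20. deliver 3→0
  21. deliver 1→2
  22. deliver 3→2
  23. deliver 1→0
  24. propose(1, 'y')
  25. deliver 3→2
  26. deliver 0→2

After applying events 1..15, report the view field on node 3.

after 1 — timeout(1): n1:prim/v1/[-]
after 2 — deliver 1→0: n0:back/v1/[-]
after 3 — deliver 1→2: n2:back/v1/[-]
after 4 — deliver 1→3: n3:back/v1/[-]
after 5 — propose(1,'r'): ·
after 6 — deliver 1→0: n0:back/v1/[r]
after 7 — deliver 0→1: ·
after 8 — deliver 1→3: n3:back/v1/[r]
after 9 — deliver 3→1: n1:prim/v1/[r]
after 10 — deliver 1→2: n2:back/v1/[r]
after 11 — deliver 2→1: ·
after 12 — timeout(0): n0:back/v2/[r]
after 13 — deliver 2→3: ·
after 14 — deliver 3→2: ·
after 15 — deliver 2→0: ·

1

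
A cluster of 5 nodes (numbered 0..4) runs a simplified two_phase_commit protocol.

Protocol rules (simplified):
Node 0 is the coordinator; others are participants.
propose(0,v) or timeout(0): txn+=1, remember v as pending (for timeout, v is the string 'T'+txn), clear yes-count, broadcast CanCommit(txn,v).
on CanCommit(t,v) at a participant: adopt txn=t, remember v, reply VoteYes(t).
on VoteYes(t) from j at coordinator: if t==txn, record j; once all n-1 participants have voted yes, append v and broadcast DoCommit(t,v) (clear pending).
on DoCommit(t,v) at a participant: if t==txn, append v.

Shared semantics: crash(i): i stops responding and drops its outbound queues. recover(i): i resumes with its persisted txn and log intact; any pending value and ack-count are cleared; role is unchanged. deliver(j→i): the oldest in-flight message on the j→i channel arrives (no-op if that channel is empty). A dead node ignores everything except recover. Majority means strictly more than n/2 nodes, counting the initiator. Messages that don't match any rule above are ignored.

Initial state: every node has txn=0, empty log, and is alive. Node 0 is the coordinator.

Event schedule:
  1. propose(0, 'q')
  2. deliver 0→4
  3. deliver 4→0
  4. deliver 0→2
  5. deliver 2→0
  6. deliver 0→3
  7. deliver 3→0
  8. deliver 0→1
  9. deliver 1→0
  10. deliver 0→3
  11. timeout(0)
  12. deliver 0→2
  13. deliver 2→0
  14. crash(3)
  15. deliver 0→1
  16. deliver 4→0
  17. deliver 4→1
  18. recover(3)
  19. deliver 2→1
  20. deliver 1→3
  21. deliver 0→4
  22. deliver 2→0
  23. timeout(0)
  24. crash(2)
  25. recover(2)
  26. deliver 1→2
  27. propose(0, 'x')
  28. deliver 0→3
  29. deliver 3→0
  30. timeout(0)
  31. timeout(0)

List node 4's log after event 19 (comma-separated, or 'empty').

[1] propose(0,'q') → N0(coor t1 [-])
[2] deliver 0→4 → N4(part t1 [-])
[3] deliver 4→0 → ∅
[4] deliver 0→2 → N2(part t1 [-])
[5] deliver 2→0 → ∅
[6] deliver 0→3 → N3(part t1 [-])
[7] deliver 3→0 → ∅
[8] deliver 0→1 → N1(part t1 [-])
[9] deliver 1→0 → N0(coor t1 [q])
[10] deliver 0→3 → N3(part t1 [q])
[11] timeout(0) → N0(coor t2 [q])
[12] deliver 0→2 → N2(part t1 [q])
[13] deliver 2→0 → ∅
[14] crash(3) → N3(✗part t1 [q])
[15] deliver 0→1 → N1(part t1 [q])
[16] deliver 4→0 → ∅
[17] deliver 4→1 → ∅
[18] recover(3) → N3(part t1 [q])
[19] deliver 2→1 → ∅

empty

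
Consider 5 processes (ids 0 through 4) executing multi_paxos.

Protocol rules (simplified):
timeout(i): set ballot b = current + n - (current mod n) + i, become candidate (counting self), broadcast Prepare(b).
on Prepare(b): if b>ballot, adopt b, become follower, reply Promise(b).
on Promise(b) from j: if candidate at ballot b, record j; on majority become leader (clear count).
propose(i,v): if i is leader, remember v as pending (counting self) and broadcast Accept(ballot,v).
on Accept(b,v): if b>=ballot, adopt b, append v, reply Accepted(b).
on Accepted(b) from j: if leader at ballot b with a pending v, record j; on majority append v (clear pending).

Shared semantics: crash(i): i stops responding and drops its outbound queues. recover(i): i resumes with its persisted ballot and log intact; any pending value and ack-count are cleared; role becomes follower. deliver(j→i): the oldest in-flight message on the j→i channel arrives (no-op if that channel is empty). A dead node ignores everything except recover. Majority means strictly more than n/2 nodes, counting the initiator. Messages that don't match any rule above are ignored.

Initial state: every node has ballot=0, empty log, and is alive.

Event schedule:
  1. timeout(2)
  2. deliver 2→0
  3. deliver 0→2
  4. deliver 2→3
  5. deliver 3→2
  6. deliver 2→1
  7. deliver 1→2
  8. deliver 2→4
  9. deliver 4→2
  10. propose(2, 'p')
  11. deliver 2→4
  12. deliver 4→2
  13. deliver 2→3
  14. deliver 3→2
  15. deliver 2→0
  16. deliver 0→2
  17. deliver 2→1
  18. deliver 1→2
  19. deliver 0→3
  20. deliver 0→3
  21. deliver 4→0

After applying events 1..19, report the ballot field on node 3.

7

step 1 timeout(2): 2={cand,b=7,log=-}
step 2 deliver 2→0: 0={foll,b=7,log=-}
step 3 deliver 0→2: —
step 4 deliver 2→3: 3={foll,b=7,log=-}
step 5 deliver 3→2: 2={lead,b=7,log=-}
step 6 deliver 2→1: 1={foll,b=7,log=-}
step 7 deliver 1→2: —
step 8 deliver 2→4: 4={foll,b=7,log=-}
step 9 deliver 4→2: —
step 10 propose(2,'p'): —
step 11 deliver 2→4: 4={foll,b=7,log=p}
step 12 deliver 4→2: —
step 13 deliver 2→3: 3={foll,b=7,log=p}
step 14 deliver 3→2: 2={lead,b=7,log=p}
step 15 deliver 2→0: 0={foll,b=7,log=p}
step 16 deliver 0→2: —
step 17 deliver 2→1: 1={foll,b=7,log=p}
step 18 deliver 1→2: —
step 19 deliver 0→3: —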